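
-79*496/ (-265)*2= 295.73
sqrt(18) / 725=0.01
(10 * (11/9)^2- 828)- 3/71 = -4676161/5751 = -813.10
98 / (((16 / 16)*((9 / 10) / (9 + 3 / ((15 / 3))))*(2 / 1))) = 1568 / 3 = 522.67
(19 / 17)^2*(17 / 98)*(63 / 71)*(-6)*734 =-7154298 / 8449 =-846.76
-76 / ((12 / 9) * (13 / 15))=-855 / 13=-65.77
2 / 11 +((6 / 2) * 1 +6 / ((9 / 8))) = 281 / 33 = 8.52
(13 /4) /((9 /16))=52 /9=5.78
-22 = -22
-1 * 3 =-3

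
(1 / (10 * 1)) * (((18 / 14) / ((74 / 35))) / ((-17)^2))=9 / 42772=0.00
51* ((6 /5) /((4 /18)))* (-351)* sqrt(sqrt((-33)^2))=-483327* sqrt(33) /5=-555300.45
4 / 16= 1 / 4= 0.25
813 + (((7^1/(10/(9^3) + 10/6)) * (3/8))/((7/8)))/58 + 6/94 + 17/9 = 24493636351/30054150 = 814.98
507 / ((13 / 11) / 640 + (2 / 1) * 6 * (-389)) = -3569280 / 32862707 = -0.11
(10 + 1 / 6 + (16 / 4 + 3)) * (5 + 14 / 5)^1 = 1339 / 10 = 133.90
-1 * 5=-5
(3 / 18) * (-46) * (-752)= 17296 / 3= 5765.33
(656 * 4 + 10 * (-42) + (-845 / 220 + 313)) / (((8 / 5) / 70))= 19351325 / 176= 109950.71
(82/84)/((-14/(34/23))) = -697/6762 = -0.10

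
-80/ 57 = -1.40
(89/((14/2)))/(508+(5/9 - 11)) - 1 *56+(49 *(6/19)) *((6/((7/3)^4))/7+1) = -1168881001/29183126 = -40.05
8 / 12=2 / 3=0.67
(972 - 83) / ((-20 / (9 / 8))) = -8001 / 160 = -50.01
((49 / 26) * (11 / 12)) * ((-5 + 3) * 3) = -539 / 52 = -10.37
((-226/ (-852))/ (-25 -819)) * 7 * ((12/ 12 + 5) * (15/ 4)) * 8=-11865/ 29962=-0.40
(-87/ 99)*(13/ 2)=-377/ 66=-5.71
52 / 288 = 13 / 72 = 0.18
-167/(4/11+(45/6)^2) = -7348/2491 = -2.95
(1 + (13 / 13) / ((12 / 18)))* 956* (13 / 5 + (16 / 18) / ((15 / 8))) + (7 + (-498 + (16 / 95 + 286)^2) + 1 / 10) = 43251582569 / 487350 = 88748.50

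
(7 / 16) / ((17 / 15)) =105 / 272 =0.39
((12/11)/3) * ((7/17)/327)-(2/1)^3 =-489164/61149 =-8.00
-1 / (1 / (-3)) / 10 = 3 / 10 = 0.30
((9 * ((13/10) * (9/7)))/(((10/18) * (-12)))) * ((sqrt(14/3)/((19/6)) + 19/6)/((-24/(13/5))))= 13689 * sqrt(42)/532000 + 86697/112000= 0.94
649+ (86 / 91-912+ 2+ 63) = -17932 / 91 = -197.05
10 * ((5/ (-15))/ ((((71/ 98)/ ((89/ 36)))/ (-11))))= 239855/ 1917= 125.12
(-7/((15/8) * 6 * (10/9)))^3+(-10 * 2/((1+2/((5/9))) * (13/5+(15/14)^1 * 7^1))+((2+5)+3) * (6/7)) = 2023817316/254078125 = 7.97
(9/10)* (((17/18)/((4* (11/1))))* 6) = 51/440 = 0.12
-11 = -11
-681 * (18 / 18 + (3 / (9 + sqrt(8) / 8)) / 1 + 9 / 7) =-8079384 / 4529 + 4086 * sqrt(2) / 647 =-1774.99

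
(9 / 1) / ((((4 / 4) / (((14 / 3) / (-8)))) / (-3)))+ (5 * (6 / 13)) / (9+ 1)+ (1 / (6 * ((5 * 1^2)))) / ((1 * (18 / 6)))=37421 / 2340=15.99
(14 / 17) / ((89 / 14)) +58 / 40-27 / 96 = 314291 / 242080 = 1.30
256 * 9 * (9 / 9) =2304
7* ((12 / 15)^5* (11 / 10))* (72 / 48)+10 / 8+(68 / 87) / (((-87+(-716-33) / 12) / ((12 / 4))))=16310843993 / 3249812500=5.02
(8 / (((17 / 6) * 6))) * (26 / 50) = 104 / 425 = 0.24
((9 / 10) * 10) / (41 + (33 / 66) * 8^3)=1 / 33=0.03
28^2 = 784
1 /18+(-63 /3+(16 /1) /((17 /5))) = -4969 /306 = -16.24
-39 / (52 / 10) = -7.50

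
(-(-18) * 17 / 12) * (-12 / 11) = -306 / 11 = -27.82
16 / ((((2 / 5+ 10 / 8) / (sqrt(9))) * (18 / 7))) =1120 / 99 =11.31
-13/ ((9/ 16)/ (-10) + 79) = -2080/ 12631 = -0.16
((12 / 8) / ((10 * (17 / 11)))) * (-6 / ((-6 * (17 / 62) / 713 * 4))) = 729399 / 11560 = 63.10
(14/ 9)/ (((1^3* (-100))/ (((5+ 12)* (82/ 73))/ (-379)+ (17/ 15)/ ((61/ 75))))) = -15866627/ 759459150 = -0.02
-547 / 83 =-6.59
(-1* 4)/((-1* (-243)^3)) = -4/14348907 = -0.00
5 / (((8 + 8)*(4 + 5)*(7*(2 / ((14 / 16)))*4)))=5 / 9216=0.00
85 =85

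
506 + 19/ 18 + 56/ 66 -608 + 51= -9721/ 198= -49.10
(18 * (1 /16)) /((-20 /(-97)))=873 /160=5.46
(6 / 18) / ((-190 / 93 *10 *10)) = -31 / 19000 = -0.00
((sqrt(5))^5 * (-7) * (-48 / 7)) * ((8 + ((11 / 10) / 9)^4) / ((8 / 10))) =524894641 * sqrt(5) / 43740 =26833.56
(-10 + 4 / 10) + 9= -3 / 5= -0.60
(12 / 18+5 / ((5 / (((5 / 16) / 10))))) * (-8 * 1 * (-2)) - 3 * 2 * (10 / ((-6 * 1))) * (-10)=-533 / 6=-88.83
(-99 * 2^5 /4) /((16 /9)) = -891 /2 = -445.50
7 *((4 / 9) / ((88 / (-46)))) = -161 / 99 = -1.63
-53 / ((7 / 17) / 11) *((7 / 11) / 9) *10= -1001.11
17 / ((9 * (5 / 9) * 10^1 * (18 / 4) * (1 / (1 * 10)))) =34 / 45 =0.76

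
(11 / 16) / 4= 11 / 64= 0.17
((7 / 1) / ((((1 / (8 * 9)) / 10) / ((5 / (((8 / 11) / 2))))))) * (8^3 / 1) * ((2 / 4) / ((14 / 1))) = 1267200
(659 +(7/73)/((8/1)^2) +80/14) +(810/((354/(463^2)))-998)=945804625867/1929536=490172.05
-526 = -526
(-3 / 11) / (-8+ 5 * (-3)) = 3 / 253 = 0.01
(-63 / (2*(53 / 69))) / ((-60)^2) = -483 / 42400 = -0.01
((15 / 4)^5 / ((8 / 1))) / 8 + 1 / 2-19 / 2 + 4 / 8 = 202319 / 65536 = 3.09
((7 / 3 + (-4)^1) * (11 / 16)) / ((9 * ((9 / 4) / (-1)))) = 55 / 972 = 0.06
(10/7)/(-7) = -10/49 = -0.20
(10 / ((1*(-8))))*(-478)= 1195 / 2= 597.50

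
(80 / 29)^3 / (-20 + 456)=128000 / 2658401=0.05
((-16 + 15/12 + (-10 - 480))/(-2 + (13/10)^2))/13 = 50475/403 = 125.25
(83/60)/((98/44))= 913/1470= 0.62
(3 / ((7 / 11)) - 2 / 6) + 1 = 113 / 21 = 5.38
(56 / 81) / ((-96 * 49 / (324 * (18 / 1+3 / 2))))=-13 / 14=-0.93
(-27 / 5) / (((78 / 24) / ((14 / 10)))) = -756 / 325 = -2.33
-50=-50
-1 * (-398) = 398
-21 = -21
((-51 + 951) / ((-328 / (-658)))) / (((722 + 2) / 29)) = 2146725 / 29684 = 72.32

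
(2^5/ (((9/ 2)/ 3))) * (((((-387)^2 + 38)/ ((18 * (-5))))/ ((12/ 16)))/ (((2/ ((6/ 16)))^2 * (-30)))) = 149807/ 2700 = 55.48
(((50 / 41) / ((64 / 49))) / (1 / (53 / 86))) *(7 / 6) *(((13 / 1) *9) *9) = 159520725 / 225664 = 706.89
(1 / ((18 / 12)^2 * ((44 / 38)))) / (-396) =-19 / 19602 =-0.00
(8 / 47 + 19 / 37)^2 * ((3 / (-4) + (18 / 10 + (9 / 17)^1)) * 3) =2277504531 / 1028201140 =2.22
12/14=6/7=0.86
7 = 7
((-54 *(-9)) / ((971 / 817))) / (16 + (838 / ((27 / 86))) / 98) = 262656513 / 27771571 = 9.46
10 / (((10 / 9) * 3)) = 3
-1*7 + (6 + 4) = 3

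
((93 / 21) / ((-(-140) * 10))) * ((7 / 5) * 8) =31 / 875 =0.04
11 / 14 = 0.79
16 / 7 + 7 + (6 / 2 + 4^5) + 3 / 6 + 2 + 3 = 14585 / 14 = 1041.79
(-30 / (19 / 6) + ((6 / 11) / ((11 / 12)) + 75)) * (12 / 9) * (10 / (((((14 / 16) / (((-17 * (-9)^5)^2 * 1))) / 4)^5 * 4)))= 17665423466963895462335740568147279723856392540766047400016050985925345280 / 38639293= 457188061566341171468529200000000000000000000000000000000000000000.00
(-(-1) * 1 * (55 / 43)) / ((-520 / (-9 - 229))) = 1309 / 2236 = 0.59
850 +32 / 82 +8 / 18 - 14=836.83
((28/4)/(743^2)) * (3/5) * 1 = 21/2760245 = 0.00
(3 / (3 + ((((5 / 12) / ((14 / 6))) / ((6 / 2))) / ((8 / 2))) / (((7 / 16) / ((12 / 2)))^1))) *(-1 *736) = -108192 / 157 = -689.12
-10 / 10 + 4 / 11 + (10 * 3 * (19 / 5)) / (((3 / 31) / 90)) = 1166213 / 11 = 106019.36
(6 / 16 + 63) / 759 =169 / 2024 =0.08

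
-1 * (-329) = 329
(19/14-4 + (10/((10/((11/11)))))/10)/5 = -89/175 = -0.51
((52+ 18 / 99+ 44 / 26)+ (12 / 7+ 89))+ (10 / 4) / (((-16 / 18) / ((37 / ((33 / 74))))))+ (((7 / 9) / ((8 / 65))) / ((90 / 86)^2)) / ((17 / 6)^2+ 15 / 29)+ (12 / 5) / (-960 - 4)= -11168090284475 / 126778900248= -88.09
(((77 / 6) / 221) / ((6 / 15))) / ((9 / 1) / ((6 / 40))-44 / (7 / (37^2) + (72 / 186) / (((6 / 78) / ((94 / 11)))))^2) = 155194312821397465 / 64116178202091118272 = 0.00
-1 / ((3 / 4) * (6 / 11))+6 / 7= -100 / 63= -1.59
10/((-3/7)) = -70/3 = -23.33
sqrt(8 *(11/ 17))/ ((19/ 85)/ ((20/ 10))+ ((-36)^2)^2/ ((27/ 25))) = 20 *sqrt(374)/ 264384019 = 0.00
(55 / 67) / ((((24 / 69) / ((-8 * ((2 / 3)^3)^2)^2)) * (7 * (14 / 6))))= 41451520 / 581573601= 0.07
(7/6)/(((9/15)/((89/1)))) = 173.06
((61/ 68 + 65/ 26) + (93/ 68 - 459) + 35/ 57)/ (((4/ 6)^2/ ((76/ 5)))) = -1318677/ 85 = -15513.85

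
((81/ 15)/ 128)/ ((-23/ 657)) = -17739/ 14720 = -1.21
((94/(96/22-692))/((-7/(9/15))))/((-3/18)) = -4653/66185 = -0.07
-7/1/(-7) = 1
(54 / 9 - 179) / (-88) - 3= -91 / 88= -1.03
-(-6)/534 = 1/89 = 0.01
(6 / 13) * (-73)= -33.69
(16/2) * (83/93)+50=5314/93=57.14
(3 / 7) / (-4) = -3 / 28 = -0.11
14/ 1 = 14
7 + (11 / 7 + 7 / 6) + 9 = 787 / 42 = 18.74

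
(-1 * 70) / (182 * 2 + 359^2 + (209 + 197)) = -0.00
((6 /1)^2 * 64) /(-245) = -9.40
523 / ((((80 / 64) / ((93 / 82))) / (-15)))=-291834 / 41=-7117.90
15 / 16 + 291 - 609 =-5073 / 16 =-317.06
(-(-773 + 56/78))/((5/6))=60238/65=926.74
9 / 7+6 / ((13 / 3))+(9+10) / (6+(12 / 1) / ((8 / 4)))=4645 / 1092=4.25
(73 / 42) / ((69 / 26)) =949 / 1449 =0.65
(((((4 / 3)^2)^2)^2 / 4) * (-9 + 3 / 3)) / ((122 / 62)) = -4063232 / 400221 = -10.15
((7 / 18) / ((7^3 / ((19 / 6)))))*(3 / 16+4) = 1273 / 84672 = 0.02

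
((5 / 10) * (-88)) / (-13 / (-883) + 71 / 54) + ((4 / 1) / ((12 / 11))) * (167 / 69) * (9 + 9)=184659046 / 1458085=126.64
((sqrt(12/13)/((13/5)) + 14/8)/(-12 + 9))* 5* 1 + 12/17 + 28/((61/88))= 475145/12444 - 50* sqrt(39)/507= 37.57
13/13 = 1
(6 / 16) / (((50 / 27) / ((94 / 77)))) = 3807 / 15400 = 0.25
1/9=0.11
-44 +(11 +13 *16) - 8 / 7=1217 / 7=173.86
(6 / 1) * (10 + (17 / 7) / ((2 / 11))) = 140.14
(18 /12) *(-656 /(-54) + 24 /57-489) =-244409 /342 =-714.65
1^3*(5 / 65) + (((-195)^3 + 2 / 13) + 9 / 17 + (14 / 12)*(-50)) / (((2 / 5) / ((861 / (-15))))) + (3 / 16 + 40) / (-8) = 6946071596455 / 6528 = 1064042830.34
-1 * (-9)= 9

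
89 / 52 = 1.71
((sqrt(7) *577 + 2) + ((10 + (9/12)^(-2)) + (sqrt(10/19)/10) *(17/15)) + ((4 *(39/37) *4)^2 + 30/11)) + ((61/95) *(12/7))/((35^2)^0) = 17 *sqrt(190)/2850 + 27221346742/90128115 + 577 *sqrt(7) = 1828.71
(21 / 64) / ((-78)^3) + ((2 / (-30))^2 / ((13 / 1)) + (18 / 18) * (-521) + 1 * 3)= -131102812847 / 253094400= -518.00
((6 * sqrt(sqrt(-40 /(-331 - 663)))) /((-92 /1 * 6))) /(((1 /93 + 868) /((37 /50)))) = -3441 * sqrt(2) * 497^(3 /4) * 5^(1 /4) /184553495000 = -0.00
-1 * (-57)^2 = -3249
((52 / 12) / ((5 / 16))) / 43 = 208 / 645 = 0.32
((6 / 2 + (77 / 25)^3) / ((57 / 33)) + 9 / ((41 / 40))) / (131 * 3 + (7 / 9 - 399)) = -3005208072 / 572078125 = -5.25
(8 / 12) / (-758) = -0.00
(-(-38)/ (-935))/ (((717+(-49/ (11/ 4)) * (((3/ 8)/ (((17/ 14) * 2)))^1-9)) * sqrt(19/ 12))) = -0.00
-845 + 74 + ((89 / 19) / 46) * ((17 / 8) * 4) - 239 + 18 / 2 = -1748235 / 1748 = -1000.13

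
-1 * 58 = -58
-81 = -81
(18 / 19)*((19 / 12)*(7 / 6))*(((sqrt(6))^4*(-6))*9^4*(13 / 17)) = -32240754 / 17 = -1896514.94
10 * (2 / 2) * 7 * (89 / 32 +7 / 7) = 264.69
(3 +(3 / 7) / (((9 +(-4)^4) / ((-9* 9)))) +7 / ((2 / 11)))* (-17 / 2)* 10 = -2609143 / 742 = -3516.37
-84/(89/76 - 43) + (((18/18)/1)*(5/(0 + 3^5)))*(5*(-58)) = -3058238/772497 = -3.96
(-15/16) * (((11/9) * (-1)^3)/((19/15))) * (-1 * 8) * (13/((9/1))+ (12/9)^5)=-378125/9234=-40.95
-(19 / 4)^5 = -2476099 / 1024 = -2418.07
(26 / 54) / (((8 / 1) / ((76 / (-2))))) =-247 / 108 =-2.29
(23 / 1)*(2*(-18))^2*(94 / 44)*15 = 10507320 / 11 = 955210.91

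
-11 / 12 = -0.92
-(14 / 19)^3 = -2744 / 6859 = -0.40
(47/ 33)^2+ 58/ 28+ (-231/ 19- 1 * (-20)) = 3459287/ 289674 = 11.94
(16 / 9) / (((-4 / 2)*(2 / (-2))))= 8 / 9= 0.89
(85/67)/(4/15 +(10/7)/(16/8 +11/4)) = 169575/75844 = 2.24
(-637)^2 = 405769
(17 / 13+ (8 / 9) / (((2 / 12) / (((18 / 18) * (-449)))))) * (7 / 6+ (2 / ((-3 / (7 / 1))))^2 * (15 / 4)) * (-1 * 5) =231952385 / 234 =991249.51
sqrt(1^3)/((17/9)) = 9/17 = 0.53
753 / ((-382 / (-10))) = 3765 / 191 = 19.71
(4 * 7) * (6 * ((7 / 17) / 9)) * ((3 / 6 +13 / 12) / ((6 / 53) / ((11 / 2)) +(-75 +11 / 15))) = -2713865 / 16556691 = -0.16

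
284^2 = 80656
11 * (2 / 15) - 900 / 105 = -746 / 105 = -7.10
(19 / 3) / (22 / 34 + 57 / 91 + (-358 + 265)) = -29393 / 425703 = -0.07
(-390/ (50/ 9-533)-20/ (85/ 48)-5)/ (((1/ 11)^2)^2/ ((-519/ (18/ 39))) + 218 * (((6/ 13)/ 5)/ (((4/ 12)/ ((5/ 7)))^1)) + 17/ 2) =-578652875774974/ 1920356150825193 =-0.30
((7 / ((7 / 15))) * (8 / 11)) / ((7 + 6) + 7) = 6 / 11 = 0.55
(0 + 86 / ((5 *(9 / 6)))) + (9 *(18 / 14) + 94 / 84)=24.16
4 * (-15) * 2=-120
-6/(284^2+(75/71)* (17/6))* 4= -1136/3817859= -0.00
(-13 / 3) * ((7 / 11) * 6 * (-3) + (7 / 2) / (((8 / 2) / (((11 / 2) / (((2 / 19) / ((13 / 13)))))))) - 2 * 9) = -74425 / 1056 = -70.48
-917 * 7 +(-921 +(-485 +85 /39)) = -305090 /39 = -7822.82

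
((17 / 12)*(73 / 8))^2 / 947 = 1540081 / 8727552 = 0.18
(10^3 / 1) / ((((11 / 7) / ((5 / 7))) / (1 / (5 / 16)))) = 16000 / 11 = 1454.55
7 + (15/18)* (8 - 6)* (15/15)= 26/3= 8.67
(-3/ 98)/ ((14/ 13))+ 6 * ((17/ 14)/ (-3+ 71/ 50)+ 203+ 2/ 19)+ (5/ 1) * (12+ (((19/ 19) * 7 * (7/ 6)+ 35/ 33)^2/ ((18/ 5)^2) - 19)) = 97838665905947/ 80735619888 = 1211.84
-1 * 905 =-905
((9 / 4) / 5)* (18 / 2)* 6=243 / 10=24.30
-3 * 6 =-18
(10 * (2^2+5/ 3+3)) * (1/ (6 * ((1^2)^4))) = 130/ 9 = 14.44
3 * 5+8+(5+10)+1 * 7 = 45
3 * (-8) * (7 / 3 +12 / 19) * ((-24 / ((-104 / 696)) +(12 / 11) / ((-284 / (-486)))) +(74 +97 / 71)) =-251147000 / 14839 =-16924.79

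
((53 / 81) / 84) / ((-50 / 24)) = -53 / 14175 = -0.00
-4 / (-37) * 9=36 / 37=0.97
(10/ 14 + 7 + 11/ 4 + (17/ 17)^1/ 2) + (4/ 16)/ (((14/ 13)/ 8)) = 359/ 28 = 12.82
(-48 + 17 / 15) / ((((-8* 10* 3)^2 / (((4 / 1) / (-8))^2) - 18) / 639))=-49913 / 383970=-0.13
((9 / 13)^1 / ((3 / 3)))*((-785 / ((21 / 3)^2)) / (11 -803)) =785 / 56056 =0.01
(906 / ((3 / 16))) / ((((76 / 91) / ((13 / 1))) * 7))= 204152 / 19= 10744.84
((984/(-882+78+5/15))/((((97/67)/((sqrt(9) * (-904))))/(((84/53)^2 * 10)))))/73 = 37847693076480/47956065419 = 789.22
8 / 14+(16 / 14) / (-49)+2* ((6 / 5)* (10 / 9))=3308 / 1029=3.21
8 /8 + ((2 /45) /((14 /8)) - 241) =-75592 /315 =-239.97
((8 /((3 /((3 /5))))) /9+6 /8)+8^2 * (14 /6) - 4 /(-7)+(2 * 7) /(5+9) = 191309 /1260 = 151.83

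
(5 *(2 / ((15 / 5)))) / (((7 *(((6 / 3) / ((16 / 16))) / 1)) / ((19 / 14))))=95 / 294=0.32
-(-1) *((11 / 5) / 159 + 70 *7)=389561 / 795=490.01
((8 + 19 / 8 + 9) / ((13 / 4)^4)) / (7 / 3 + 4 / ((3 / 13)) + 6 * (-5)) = -480 / 28561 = -0.02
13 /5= 2.60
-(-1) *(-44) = -44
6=6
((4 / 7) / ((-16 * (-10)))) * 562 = 2.01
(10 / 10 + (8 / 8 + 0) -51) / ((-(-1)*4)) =-49 / 4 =-12.25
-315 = -315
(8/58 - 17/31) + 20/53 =-1577/47647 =-0.03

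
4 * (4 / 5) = 16 / 5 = 3.20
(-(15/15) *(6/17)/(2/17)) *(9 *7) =-189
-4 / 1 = -4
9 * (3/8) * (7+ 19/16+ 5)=5697/128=44.51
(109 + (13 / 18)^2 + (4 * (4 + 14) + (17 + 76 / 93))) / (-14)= -2002159 / 140616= -14.24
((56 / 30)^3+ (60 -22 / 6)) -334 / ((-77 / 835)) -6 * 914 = -1799.21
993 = 993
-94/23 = -4.09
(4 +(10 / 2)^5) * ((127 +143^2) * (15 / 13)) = 965734560 / 13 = 74287273.85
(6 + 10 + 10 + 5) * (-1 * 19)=-589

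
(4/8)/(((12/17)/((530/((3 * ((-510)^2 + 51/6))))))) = 265/550818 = 0.00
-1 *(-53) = 53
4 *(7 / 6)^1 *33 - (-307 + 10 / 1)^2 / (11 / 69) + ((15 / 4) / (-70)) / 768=-7930058753 / 14336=-553157.00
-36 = -36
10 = 10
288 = 288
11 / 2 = 5.50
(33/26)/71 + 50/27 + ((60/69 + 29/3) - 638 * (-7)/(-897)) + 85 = 105955333/1146366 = 92.43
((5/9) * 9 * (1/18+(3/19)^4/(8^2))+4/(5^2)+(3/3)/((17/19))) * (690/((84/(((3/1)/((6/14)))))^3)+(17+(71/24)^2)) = 249160174193713/6125295513600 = 40.68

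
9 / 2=4.50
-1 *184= -184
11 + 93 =104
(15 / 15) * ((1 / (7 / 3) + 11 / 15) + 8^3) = 53882 / 105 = 513.16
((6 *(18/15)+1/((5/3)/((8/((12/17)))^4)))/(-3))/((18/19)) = -3485.44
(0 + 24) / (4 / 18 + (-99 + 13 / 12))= -864 / 3517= -0.25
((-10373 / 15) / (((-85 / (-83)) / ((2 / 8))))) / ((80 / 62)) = -26689729 / 204000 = -130.83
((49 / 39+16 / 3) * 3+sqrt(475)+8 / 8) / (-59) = -0.72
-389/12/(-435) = 389/5220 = 0.07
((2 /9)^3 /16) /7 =1 /10206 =0.00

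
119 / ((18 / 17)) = 2023 / 18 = 112.39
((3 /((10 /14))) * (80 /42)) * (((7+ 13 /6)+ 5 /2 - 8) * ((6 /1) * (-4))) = -704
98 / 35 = 14 / 5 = 2.80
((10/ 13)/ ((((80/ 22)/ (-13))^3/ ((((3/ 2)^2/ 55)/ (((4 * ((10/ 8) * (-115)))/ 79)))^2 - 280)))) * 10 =8329490230236461/ 84640000000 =98410.80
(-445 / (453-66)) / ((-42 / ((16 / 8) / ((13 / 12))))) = 1780 / 35217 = 0.05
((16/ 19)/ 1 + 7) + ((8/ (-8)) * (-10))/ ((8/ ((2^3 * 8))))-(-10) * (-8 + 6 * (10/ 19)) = 749/ 19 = 39.42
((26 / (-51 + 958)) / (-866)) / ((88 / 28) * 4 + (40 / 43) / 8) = -3913 / 1499839689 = -0.00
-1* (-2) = 2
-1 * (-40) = 40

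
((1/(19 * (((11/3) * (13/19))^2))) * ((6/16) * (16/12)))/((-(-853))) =171/34885994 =0.00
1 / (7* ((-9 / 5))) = -5 / 63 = -0.08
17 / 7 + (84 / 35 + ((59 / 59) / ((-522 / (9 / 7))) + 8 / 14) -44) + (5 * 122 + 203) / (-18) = -255077 / 3045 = -83.77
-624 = -624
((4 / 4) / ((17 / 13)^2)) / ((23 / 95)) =16055 / 6647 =2.42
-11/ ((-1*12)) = 11/ 12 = 0.92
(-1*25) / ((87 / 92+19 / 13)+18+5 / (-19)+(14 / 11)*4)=-6249100 / 6307827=-0.99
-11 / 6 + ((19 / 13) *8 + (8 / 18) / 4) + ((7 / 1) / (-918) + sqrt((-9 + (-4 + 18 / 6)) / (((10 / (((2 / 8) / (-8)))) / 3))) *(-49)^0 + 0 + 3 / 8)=sqrt(6) / 8 + 493469 / 47736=10.64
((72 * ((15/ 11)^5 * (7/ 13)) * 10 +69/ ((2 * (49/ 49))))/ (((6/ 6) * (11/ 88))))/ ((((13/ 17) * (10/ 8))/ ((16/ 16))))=2121317867184/ 136088095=15587.83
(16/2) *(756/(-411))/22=-0.67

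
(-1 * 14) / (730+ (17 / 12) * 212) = -42 / 3091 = -0.01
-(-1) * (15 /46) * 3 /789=15 /12098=0.00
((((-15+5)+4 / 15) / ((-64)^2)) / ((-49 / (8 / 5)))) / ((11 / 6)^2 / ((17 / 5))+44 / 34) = 3723 / 109524800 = 0.00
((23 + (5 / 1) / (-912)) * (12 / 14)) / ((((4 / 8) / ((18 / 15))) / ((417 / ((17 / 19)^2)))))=498459699 / 20230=24639.63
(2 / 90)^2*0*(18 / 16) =0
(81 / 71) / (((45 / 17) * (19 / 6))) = 918 / 6745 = 0.14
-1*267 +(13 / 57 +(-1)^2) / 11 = -167339 / 627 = -266.89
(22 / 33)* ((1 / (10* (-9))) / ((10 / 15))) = -1 / 90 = -0.01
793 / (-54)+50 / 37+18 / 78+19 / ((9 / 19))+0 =701507 / 25974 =27.01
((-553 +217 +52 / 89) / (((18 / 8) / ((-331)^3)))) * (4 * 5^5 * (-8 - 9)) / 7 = -920187522372200000 / 5607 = -164114057851293.03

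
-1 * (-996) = 996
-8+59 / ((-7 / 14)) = -126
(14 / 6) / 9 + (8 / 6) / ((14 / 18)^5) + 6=4966147 / 453789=10.94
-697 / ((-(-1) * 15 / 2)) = -1394 / 15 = -92.93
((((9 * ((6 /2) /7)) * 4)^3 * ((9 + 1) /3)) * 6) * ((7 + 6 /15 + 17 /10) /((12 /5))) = 13646880 /49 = 278507.76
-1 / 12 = -0.08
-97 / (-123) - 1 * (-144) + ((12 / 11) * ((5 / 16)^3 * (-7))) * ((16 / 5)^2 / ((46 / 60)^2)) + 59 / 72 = 2431468865 / 17177688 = 141.55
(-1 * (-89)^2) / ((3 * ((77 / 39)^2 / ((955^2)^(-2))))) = -4015947 / 4931680542105625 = -0.00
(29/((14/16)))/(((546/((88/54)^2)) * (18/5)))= 561440/12538071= 0.04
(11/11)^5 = 1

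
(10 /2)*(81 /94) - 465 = -43305 /94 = -460.69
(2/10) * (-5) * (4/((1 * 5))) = -4/5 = -0.80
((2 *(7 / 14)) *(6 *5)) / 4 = 15 / 2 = 7.50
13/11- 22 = -229/11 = -20.82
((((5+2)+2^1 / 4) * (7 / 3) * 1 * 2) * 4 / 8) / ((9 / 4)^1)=70 / 9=7.78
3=3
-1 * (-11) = 11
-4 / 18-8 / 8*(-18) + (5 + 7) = 268 / 9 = 29.78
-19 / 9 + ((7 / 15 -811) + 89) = -32564 / 45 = -723.64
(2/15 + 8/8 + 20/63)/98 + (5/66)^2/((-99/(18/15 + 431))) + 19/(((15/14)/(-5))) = -65583981889/739583460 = -88.68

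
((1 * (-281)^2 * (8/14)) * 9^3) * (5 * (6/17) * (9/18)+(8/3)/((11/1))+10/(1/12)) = 5215245501492/1309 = 3984144768.14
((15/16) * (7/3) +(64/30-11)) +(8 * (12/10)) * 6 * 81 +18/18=1118381/240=4659.92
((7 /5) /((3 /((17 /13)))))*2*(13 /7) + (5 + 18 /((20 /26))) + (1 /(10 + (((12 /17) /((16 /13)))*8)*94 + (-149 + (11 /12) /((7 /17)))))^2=16273272535052 /530649991875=30.67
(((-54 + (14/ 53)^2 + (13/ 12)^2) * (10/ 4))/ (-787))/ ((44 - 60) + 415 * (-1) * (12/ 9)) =-106699195/ 362481270144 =-0.00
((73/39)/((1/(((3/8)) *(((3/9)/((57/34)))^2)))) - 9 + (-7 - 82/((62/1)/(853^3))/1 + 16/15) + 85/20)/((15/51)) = -3288860447854449127/1178412300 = -2790925084.42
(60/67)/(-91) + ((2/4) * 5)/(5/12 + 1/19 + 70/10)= 259470/798707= 0.32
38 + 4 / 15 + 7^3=5719 / 15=381.27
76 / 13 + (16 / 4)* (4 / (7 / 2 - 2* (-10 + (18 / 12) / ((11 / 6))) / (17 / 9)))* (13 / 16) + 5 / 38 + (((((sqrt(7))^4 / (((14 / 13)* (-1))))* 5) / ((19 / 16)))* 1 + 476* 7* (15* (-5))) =-610914207387 / 2442830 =-250084.62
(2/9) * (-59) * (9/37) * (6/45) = -236/555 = -0.43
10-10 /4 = 15 /2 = 7.50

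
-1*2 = -2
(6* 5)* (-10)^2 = 3000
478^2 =228484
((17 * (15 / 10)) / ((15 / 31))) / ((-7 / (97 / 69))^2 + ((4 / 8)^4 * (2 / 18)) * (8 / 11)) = 490895757 / 231003155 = 2.13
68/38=34/19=1.79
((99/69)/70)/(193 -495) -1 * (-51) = 24797187/486220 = 51.00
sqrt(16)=4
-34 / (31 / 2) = -68 / 31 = -2.19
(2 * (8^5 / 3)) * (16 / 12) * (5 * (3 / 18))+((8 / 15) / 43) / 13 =1831731272 / 75465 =24272.59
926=926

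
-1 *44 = -44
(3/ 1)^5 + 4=247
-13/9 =-1.44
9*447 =4023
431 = 431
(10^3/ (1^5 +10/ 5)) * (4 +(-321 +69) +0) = -248000/ 3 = -82666.67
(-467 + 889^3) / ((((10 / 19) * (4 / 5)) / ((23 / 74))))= 518638466.51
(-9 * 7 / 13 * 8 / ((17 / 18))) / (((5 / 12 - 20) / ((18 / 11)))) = 1959552 / 571285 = 3.43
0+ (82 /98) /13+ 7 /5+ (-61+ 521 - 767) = -973131 /3185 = -305.54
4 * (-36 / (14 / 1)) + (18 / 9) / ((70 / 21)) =-339 / 35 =-9.69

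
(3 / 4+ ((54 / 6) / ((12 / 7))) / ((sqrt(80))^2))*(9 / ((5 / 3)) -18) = -16443 / 1600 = -10.28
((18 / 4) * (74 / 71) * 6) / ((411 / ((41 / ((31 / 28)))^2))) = 877724064 / 9347647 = 93.90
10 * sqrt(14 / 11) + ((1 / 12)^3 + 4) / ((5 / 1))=6913 / 8640 + 10 * sqrt(154) / 11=12.08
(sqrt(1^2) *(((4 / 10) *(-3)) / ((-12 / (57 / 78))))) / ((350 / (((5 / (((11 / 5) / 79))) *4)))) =1501 / 10010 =0.15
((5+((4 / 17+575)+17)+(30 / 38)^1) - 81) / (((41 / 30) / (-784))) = -3927816480 / 13243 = -296595.67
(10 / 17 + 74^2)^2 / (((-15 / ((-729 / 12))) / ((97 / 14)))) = 17026084437057 / 20230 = 841625528.28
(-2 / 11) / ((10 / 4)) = -4 / 55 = -0.07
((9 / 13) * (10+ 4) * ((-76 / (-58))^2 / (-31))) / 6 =-30324 / 338923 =-0.09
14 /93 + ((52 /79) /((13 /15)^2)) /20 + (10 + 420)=41088293 /95511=430.19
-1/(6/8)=-4/3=-1.33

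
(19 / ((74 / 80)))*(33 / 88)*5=1425 / 37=38.51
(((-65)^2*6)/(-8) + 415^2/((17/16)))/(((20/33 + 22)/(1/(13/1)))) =356628525/659464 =540.79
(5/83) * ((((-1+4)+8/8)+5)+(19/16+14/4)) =1095/1328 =0.82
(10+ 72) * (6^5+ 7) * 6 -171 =3829065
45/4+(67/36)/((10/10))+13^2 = 1639/9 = 182.11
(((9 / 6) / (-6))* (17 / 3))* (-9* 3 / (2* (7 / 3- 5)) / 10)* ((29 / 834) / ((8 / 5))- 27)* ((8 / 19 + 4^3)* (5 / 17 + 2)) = 9666486297 / 3380480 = 2859.50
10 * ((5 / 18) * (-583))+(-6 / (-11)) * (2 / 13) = -2084117 / 1287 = -1619.36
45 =45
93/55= 1.69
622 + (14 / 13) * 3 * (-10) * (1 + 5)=5566 / 13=428.15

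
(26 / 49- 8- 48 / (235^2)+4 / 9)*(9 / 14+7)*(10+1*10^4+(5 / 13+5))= -2270263836424 / 4221399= -537798.92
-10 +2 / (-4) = -21 / 2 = -10.50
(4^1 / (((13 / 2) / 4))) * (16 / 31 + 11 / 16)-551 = -220859 / 403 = -548.04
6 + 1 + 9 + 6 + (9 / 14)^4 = 851713 / 38416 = 22.17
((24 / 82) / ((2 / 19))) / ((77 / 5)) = 570 / 3157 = 0.18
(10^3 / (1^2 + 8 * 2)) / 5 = 200 / 17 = 11.76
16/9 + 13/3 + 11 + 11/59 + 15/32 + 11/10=1602881/84960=18.87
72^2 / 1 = 5184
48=48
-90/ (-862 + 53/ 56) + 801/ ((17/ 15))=193145655/ 273241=706.87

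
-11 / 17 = -0.65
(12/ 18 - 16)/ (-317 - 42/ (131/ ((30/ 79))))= 20698/ 428073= 0.05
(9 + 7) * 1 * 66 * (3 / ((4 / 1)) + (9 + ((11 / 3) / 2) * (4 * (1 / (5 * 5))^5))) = 100546882744 / 9765625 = 10296.00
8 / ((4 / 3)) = 6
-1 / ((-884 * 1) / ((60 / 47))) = 0.00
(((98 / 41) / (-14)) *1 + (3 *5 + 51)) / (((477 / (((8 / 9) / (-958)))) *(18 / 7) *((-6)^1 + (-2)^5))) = 18893 / 14417048817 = 0.00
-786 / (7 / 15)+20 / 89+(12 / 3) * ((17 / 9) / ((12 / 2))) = -28306408 / 16821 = -1682.80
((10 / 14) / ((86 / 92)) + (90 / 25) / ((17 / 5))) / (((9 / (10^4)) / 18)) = 186560000 / 5117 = 36458.86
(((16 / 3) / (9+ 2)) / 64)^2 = 1 / 17424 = 0.00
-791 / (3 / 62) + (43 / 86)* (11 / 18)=-588493 / 36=-16347.03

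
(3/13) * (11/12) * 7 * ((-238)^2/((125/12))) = 13084764/1625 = 8052.16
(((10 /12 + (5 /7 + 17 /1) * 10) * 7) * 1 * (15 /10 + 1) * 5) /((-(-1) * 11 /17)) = 3176875 /132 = 24067.23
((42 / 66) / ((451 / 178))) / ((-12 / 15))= -3115 / 9922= -0.31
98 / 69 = 1.42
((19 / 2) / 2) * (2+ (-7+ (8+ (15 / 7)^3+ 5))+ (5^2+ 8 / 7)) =143317 / 686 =208.92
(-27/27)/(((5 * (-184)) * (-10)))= -1/9200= -0.00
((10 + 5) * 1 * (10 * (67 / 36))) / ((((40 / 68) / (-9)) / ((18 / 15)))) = -10251 / 2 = -5125.50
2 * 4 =8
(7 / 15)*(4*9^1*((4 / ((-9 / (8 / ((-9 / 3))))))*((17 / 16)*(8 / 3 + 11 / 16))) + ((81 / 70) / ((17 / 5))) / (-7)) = 1139596 / 16065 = 70.94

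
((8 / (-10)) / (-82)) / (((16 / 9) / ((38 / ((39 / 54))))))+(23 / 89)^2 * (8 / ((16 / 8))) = 23468699 / 42218930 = 0.56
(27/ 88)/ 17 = 27/ 1496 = 0.02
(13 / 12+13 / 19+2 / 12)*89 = 172.14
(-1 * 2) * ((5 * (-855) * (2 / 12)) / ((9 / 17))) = 8075 / 3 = 2691.67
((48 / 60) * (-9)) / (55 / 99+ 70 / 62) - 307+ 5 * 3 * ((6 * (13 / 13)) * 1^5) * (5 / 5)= -259997 / 1175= -221.27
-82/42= -41/21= -1.95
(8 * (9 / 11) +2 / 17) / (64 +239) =1246 / 56661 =0.02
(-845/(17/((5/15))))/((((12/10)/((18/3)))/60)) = -84500/17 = -4970.59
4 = 4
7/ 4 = 1.75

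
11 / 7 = 1.57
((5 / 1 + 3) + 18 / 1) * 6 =156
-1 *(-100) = 100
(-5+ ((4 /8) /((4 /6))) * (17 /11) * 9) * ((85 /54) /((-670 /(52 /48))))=-52819 /3820608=-0.01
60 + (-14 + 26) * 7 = 144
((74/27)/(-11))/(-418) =37/62073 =0.00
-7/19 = -0.37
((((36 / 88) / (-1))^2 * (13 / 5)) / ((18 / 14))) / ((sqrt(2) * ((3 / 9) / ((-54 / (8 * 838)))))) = -66339 * sqrt(2) / 16223680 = -0.01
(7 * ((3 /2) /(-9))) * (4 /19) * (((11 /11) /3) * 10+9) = -518 /171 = -3.03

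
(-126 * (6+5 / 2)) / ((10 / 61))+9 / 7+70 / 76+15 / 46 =-199770049 / 30590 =-6530.57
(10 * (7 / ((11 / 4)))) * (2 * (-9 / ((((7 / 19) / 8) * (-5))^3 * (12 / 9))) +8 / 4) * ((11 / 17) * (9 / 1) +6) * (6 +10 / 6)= 585520307824 / 229075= 2556020.11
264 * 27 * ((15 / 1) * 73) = 7805160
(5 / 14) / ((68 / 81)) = 405 / 952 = 0.43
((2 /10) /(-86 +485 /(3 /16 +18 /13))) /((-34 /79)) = -25833 /12368860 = -0.00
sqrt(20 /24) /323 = sqrt(30) /1938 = 0.00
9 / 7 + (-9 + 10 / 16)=-397 / 56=-7.09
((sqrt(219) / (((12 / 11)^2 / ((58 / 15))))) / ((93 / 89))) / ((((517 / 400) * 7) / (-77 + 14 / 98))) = -152743580 * sqrt(219) / 5782833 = -390.88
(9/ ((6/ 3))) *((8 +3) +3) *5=315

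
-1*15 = -15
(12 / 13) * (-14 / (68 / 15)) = -630 / 221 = -2.85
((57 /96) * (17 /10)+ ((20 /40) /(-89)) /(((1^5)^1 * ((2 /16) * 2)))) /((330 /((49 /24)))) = 153027 /25062400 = 0.01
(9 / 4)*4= 9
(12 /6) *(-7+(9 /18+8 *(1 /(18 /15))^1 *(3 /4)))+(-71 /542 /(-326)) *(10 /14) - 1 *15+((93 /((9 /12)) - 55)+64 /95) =6071700921 /117500180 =51.67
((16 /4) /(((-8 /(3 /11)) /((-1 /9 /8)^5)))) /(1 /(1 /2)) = 1 /28378791936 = 0.00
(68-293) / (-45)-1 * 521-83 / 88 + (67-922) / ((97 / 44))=-7723187 / 8536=-904.78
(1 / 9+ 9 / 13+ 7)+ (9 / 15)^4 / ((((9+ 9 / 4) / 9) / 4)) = 3004757 / 365625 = 8.22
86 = 86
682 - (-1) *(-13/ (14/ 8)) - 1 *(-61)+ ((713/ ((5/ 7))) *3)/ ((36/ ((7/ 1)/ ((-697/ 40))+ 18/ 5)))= 733031851/ 731850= 1001.61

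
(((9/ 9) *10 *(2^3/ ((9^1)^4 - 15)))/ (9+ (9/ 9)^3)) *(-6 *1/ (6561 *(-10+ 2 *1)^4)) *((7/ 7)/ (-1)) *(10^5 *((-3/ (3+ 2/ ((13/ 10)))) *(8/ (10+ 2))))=-40625/ 3378600072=-0.00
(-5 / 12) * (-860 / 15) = 215 / 9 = 23.89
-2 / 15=-0.13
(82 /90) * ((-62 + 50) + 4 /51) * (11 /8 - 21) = 489212 /2295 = 213.16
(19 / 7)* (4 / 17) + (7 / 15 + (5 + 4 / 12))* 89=307519 / 595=516.84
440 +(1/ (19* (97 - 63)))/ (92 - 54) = 10801121/ 24548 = 440.00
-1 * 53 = -53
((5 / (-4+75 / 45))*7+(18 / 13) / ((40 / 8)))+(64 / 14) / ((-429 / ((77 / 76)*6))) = -18263 / 1235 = -14.79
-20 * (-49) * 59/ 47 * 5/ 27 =289100/ 1269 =227.82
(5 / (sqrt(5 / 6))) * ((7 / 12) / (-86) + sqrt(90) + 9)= 101.22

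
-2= -2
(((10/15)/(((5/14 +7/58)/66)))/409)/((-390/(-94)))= 0.05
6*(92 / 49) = 552 / 49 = 11.27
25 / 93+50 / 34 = 2750 / 1581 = 1.74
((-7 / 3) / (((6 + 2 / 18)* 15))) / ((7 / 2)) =-2 / 275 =-0.01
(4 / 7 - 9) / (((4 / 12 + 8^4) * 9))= -59 / 258069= -0.00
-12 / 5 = -2.40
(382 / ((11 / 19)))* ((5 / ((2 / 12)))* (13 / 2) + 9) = 1480632 / 11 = 134602.91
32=32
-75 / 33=-25 / 11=-2.27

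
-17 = -17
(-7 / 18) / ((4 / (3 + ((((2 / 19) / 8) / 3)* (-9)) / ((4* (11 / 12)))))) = -5831 / 20064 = -0.29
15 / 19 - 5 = -80 / 19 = -4.21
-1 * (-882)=882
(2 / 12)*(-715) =-715 / 6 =-119.17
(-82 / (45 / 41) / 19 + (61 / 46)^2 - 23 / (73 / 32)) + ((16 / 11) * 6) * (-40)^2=20268168555509 / 1452771540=13951.38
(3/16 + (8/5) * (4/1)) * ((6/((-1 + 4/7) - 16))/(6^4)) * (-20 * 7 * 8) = 25823/12420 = 2.08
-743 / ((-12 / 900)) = 55725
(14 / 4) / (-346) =-7 / 692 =-0.01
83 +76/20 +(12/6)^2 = 454/5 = 90.80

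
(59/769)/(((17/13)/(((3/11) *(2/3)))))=1534/143803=0.01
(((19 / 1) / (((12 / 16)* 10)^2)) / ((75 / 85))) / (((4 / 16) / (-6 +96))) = 10336 / 75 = 137.81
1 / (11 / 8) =0.73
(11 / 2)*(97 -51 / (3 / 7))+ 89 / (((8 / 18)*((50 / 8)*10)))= -117.80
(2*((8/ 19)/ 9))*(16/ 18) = 128/ 1539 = 0.08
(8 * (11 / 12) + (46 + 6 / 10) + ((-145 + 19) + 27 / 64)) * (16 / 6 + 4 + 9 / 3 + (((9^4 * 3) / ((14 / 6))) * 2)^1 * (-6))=146193960019 / 20160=7251684.52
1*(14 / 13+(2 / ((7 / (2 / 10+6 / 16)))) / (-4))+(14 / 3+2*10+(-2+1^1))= 539503 / 21840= 24.70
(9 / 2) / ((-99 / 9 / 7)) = -63 / 22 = -2.86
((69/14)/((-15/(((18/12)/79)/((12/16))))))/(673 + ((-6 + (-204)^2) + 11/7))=-23/116916840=-0.00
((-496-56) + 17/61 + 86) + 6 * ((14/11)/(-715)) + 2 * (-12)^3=-1881509749/479765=-3921.73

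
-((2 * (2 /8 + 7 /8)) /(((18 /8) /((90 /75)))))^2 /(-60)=3 /125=0.02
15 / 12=5 / 4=1.25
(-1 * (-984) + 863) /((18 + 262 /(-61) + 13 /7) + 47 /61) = 788669 /6974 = 113.09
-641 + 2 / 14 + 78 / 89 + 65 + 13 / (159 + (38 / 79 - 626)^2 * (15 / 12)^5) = -42717358035937033 / 74293547582667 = -574.98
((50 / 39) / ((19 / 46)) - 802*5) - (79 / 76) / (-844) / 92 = -922181810039 / 230148672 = -4006.90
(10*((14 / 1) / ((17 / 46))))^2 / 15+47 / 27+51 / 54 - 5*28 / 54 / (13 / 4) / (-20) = 1941517337 / 202878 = 9569.88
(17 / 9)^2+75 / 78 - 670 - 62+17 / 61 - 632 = -174609943 / 128466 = -1359.19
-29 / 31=-0.94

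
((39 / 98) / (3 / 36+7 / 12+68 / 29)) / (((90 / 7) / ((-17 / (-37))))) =6409 / 1357160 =0.00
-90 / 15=-6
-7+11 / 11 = -6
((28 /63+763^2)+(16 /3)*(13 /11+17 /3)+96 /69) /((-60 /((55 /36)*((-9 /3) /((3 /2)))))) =441895387 /14904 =29649.45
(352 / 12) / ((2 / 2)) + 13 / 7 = 655 / 21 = 31.19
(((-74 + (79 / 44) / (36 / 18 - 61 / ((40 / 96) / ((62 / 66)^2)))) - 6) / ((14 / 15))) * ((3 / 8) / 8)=-3324884175 / 827380736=-4.02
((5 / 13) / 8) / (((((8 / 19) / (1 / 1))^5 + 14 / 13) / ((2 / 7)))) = 2476099 / 196511672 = 0.01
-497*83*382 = -15757882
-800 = -800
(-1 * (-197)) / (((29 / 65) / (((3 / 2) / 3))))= 12805 / 58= 220.78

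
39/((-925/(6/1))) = -234/925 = -0.25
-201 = -201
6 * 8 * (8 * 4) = 1536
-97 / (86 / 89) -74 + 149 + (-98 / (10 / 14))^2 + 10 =40438181 / 2150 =18808.46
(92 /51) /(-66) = -46 /1683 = -0.03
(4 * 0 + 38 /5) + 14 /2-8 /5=13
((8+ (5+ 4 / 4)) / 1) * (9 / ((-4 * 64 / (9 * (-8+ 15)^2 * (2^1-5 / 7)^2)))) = -45927 / 128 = -358.80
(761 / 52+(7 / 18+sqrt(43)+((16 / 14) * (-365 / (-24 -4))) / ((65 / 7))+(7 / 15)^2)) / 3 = sqrt(43) / 3+459887 / 81900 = 7.80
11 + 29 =40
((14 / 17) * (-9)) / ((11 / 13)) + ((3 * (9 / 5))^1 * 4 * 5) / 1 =99.24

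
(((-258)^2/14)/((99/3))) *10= 110940/77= 1440.78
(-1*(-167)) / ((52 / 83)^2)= 1150463 / 2704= 425.47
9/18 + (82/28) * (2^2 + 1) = 15.14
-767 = -767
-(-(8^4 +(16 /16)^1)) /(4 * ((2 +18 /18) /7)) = 28679 /12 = 2389.92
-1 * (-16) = 16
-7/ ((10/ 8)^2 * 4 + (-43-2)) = 28/ 155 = 0.18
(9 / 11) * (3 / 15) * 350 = 57.27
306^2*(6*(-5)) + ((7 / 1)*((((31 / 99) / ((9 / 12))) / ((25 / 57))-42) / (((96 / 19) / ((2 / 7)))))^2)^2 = -1712718551763581323992818399 / 610016890190400000000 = -2807657.59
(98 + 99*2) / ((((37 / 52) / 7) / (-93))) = -270816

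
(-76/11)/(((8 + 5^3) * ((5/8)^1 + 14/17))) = -544/15169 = -0.04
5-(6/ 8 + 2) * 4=-6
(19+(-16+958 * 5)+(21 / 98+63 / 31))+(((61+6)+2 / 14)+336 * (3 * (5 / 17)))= 38062069 / 7378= 5158.86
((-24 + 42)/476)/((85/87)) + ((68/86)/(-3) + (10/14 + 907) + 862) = 4617783467/2609670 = 1769.49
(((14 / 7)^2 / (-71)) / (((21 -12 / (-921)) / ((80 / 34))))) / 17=-49120 / 132368069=-0.00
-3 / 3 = -1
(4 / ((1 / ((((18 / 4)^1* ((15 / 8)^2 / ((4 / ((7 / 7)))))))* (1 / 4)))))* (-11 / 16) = -22275 / 8192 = -2.72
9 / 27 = 0.33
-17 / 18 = -0.94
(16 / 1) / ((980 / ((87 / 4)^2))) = 7569 / 980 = 7.72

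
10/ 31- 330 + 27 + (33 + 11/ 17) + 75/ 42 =-267.24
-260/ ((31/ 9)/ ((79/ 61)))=-184860/ 1891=-97.76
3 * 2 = 6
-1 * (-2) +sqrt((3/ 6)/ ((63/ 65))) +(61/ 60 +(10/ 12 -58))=-1083/ 20 +sqrt(910)/ 42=-53.43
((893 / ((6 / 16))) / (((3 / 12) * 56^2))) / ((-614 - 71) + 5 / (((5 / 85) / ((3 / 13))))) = -0.00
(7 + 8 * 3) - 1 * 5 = 26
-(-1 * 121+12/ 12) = 120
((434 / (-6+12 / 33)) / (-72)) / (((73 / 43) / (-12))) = -3311 / 438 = -7.56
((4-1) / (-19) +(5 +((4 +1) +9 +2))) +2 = 434 / 19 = 22.84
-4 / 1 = -4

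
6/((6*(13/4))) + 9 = 121/13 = 9.31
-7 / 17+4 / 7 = 19 / 119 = 0.16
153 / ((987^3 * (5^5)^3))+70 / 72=38036960296630859579 / 39123730590820312500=0.97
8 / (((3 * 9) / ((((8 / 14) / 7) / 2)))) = 16 / 1323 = 0.01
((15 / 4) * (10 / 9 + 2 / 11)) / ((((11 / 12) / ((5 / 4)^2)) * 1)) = 1000 / 121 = 8.26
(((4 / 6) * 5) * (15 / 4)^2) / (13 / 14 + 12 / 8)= 2625 / 136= 19.30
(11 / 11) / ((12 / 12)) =1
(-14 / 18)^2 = 49 / 81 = 0.60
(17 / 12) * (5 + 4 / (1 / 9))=697 / 12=58.08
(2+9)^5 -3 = 161048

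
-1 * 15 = -15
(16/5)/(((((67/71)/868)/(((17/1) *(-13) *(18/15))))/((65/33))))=-5665831808/3685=-1537539.16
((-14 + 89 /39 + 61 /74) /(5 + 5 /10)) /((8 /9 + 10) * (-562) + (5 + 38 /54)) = 282951 /873406534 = 0.00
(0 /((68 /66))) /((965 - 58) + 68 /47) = 0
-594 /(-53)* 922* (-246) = -134726328 /53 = -2542006.19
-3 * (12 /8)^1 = -9 /2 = -4.50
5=5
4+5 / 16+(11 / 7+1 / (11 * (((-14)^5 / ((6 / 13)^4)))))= 497099891641 / 84484351952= 5.88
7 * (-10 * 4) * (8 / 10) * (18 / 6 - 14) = 2464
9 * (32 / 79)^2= 9216 / 6241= 1.48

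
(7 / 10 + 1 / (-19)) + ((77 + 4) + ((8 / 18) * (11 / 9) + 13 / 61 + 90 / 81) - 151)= -63354427 / 938790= -67.49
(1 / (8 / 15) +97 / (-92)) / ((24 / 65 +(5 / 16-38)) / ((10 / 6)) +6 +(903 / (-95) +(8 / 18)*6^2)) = -1864850 / 22488181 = -0.08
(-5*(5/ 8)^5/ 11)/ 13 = -15625/ 4685824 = -0.00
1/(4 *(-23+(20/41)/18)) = -0.01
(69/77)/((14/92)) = 3174/539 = 5.89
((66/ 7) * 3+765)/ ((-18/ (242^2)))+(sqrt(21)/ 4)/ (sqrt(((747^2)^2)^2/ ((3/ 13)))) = -18066994/ 7+sqrt(91)/ 5397150097404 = -2580999.14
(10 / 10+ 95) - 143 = -47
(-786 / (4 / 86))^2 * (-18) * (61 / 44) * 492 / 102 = -6428034708309 / 187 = -34374517156.73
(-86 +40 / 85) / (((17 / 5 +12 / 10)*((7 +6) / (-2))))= 14540 / 5083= 2.86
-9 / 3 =-3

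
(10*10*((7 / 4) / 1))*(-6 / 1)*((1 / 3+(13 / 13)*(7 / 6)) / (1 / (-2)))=3150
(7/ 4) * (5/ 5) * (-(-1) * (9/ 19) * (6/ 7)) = 27/ 38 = 0.71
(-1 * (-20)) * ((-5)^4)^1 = 12500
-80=-80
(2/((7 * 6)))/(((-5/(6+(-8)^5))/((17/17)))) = 32762/105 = 312.02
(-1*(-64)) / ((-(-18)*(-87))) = -32 / 783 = -0.04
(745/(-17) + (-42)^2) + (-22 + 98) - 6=30433/17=1790.18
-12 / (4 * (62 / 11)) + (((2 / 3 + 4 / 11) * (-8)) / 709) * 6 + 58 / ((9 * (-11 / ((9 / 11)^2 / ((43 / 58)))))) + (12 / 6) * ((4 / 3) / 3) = -5482171525 / 22642633926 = -0.24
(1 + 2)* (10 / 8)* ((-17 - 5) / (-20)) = 33 / 8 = 4.12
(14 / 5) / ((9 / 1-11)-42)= -7 / 110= -0.06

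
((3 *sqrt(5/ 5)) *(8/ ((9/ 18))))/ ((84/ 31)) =124/ 7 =17.71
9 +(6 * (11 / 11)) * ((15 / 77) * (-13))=-477 / 77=-6.19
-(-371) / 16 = 371 / 16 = 23.19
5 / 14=0.36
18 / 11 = 1.64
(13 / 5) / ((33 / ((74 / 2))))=481 / 165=2.92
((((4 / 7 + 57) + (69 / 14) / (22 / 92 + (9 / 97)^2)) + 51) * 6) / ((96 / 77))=1060653913 / 1715600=618.24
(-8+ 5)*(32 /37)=-96 /37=-2.59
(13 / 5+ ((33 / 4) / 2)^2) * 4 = 6277 / 80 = 78.46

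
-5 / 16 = -0.31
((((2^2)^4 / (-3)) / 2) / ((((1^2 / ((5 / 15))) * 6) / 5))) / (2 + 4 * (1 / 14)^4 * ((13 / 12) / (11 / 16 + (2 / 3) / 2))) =-37647680 / 6353397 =-5.93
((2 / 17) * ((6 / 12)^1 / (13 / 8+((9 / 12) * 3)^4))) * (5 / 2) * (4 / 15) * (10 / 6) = 2560 / 1067481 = 0.00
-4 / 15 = -0.27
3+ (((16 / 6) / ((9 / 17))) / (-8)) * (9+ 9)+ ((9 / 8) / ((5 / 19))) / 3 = -829 / 120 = -6.91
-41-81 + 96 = -26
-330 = -330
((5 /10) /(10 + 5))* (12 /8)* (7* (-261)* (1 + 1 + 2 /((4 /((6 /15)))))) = -20097 /100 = -200.97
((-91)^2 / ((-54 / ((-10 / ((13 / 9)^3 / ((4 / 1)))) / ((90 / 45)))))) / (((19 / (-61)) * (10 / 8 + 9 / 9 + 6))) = -396.04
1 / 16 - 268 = -4287 / 16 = -267.94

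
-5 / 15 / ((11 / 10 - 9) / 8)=0.34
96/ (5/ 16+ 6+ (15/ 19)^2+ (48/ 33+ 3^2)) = 6099456/ 1104911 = 5.52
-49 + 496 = 447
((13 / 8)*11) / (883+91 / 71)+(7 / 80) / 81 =481301 / 22602240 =0.02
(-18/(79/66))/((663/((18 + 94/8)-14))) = -6237/17459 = -0.36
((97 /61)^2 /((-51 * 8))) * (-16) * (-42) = -263452 /63257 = -4.16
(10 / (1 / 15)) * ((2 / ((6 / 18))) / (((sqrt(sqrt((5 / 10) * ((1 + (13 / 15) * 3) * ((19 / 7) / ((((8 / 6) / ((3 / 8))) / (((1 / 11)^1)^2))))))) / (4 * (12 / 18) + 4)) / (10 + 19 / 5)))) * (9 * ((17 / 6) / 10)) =140760 * sqrt(11) * 480130^(1 / 4) / 19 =646787.64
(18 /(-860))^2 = 81 /184900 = 0.00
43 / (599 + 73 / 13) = 559 / 7860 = 0.07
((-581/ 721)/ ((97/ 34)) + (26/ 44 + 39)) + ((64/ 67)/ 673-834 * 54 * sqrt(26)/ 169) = 389603779335/ 9911091982-45036 * sqrt(26)/ 169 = -1319.50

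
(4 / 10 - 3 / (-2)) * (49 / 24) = 931 / 240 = 3.88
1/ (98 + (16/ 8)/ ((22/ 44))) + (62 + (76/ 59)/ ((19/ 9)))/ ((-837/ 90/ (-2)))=2513749/ 186558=13.47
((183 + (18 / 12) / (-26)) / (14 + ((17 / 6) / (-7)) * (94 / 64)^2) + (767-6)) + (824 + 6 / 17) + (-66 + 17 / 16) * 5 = 2544463180639 / 1996280624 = 1274.60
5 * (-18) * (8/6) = -120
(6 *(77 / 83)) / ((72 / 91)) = 7.04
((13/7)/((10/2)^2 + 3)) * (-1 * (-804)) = 2613/49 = 53.33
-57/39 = -19/13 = -1.46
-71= -71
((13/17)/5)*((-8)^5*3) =-1277952/85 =-15034.73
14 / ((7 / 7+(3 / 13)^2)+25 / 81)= 191646 / 18643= 10.28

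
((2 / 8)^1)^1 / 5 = 1 / 20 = 0.05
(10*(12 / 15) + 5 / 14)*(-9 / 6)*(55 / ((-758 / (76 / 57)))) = 6435 / 5306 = 1.21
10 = 10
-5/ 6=-0.83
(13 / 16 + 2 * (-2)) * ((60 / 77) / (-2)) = 765 / 616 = 1.24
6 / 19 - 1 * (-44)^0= -13 / 19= -0.68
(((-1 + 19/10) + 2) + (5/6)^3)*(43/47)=161551/50760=3.18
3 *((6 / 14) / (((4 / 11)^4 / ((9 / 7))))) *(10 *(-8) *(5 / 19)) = -29648025 / 14896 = -1990.33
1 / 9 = 0.11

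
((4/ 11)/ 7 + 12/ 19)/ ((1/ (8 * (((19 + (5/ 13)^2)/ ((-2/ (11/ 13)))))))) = -12944000/ 292201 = -44.30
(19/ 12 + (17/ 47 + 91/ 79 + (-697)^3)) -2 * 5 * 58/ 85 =-256479970894313/ 757452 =-338608876.73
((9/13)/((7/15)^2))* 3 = 6075/637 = 9.54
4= 4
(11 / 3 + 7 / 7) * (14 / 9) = 196 / 27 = 7.26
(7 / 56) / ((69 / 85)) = 85 / 552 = 0.15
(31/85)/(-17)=-0.02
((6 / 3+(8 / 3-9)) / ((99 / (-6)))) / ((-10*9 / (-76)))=988 / 4455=0.22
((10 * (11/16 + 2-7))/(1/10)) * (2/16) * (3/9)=-575/32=-17.97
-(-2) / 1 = 2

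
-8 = -8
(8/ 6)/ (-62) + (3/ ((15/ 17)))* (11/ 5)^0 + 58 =28541/ 465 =61.38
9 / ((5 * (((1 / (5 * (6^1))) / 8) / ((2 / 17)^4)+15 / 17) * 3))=0.03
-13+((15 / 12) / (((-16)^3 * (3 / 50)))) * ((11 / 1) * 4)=-81247 / 6144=-13.22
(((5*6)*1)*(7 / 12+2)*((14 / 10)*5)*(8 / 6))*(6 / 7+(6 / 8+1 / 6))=23095 / 18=1283.06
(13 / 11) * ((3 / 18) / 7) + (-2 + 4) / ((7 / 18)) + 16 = 9781 / 462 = 21.17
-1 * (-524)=524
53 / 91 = 0.58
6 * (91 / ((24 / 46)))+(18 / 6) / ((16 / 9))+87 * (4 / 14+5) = 168901 / 112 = 1508.04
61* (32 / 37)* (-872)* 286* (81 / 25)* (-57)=2247616470528 / 925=2429855643.81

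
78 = 78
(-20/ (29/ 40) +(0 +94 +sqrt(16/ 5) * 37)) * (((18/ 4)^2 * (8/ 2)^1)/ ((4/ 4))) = 11988 * sqrt(5)/ 5 +156006/ 29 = 10740.71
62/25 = 2.48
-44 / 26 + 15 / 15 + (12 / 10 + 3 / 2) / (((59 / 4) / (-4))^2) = -111717 / 226265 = -0.49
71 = 71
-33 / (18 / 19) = -209 / 6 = -34.83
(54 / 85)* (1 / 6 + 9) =99 / 17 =5.82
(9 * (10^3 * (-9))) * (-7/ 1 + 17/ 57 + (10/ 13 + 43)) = -3002465.59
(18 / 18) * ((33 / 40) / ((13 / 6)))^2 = 9801 / 67600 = 0.14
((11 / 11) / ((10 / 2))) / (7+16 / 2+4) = 1 / 95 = 0.01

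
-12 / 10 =-6 / 5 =-1.20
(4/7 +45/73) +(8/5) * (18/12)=9167/2555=3.59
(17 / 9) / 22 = 17 / 198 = 0.09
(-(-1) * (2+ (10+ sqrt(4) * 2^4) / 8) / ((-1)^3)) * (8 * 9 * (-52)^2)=-1411488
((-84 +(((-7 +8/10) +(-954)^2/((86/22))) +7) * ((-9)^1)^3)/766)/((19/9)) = -164210600106/1564555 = -104956.74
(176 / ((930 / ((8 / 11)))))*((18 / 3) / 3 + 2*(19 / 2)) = 448 / 155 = 2.89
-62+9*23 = 145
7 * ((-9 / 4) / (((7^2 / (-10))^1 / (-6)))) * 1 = -135 / 7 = -19.29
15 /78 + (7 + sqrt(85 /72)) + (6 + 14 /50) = sqrt(170) /12 + 8757 /650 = 14.56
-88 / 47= -1.87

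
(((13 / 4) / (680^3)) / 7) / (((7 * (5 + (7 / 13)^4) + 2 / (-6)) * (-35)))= -1113879 / 930828676870400000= -0.00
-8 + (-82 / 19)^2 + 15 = 25.63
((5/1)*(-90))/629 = -450/629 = -0.72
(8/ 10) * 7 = 28/ 5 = 5.60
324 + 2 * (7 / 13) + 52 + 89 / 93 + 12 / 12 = 458252 / 1209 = 379.03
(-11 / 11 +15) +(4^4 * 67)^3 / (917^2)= 5045977588254 / 840889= 6000765.37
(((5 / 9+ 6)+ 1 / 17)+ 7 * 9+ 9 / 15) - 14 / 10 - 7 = 47288 / 765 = 61.81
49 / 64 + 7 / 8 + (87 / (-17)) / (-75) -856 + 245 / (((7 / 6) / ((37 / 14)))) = -8140719 / 27200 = -299.29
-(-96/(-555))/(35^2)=-32/226625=-0.00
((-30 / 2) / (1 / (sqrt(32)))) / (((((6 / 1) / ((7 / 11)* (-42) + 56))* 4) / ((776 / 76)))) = -156170* sqrt(2) / 209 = -1056.74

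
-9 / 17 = -0.53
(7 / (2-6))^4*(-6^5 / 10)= -583443 / 80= -7293.04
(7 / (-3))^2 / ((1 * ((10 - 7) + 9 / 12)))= 196 / 135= 1.45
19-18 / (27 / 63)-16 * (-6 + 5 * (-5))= 473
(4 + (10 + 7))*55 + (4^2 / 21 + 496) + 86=36493 / 21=1737.76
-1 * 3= -3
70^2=4900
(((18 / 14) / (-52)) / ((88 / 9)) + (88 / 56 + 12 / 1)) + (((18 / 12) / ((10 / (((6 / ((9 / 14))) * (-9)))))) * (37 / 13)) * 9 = -49519061 / 160160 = -309.18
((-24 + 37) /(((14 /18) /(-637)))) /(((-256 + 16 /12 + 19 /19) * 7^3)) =4563 /37289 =0.12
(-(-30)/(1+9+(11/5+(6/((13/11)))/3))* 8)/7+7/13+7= 274086/27391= 10.01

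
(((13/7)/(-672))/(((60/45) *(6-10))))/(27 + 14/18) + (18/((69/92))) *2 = 301056117/6272000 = 48.00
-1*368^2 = -135424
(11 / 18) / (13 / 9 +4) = 11 / 98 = 0.11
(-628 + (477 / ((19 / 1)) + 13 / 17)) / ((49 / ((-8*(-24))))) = -5334528 / 2261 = -2359.37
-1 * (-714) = 714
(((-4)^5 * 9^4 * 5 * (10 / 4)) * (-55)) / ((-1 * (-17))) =4618944000 / 17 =271702588.24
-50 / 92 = -0.54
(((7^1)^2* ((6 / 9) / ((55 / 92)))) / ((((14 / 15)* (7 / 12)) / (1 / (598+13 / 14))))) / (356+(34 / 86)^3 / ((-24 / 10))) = 0.00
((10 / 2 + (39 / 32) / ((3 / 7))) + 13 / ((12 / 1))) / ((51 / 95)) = 81415 / 4896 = 16.63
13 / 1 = 13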